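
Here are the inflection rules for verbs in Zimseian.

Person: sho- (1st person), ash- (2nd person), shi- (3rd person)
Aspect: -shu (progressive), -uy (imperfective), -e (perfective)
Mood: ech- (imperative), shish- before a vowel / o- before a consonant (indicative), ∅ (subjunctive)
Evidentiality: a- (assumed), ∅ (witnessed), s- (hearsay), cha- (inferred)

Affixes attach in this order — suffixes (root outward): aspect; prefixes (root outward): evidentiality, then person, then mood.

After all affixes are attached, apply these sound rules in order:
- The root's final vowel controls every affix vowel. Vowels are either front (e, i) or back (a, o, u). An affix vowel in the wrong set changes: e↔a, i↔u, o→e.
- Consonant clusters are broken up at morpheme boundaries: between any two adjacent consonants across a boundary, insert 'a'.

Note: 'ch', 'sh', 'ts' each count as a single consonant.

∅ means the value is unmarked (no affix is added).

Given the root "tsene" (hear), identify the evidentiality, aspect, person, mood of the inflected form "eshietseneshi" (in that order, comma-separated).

assumed, progressive, 3rd person, indicative

Segment: o-shi-a-tsene-shu.
evidentiality: a- → assumed.
aspect: -shu → progressive.
person: shi- → 3rd person.
mood: shish/o- → indicative.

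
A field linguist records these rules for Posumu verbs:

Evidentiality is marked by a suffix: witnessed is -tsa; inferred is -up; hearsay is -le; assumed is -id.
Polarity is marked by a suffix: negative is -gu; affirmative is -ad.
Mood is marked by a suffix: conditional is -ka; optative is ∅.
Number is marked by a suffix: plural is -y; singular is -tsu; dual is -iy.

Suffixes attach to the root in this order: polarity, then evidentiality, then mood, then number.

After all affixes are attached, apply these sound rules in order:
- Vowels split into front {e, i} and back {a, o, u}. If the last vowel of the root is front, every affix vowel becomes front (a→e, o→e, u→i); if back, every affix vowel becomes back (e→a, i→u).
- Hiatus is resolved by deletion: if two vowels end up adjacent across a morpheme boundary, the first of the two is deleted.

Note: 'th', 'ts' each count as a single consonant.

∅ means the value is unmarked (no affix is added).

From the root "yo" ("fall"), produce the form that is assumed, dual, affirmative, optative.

Attach polarity affirmative -ad → yoad.
Attach evidentiality assumed -id → yoadid.
mood = optative: zero marking, form stays yoadid.
Attach number dual -iy → yoadidiy.
Apply vowel harmony: yoadidiy → yoaduduy.
Apply vowel deletion: yoaduduy → yaduduy.

yaduduy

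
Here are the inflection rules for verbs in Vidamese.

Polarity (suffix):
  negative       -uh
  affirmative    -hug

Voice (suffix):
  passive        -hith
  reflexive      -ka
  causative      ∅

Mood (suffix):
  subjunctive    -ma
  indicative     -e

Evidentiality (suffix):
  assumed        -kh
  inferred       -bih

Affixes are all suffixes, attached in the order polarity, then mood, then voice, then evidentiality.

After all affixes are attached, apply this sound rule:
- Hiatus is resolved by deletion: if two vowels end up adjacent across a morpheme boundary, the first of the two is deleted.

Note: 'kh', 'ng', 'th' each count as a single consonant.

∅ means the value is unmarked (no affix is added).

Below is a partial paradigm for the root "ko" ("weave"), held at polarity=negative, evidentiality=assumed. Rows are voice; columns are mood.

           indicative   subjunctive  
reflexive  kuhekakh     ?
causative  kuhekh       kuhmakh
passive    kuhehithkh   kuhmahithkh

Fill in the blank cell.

kuhmakakh

Attach polarity negative -uh → kouh.
Attach mood subjunctive -ma → kouhma.
Attach voice reflexive -ka → kouhmaka.
Attach evidentiality assumed -kh → kouhmakakh.
Apply vowel deletion: kouhmakakh → kuhmakakh.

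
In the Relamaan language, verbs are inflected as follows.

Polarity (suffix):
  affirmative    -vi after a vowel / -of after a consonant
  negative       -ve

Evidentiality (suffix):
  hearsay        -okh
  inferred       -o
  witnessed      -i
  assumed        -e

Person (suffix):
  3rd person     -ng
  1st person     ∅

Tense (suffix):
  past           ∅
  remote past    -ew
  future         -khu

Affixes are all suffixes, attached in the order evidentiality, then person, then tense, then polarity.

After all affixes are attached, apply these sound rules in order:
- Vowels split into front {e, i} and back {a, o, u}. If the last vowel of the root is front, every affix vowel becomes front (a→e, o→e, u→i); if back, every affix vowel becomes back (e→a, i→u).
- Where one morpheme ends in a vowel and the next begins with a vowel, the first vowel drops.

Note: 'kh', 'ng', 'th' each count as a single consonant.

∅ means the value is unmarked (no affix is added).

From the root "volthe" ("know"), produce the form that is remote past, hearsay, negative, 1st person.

Attach evidentiality hearsay -okh → voltheokh.
person = 1st person: zero marking, form stays voltheokh.
Attach tense remote past -ew → voltheokhew.
Attach polarity negative -ve → voltheokhewve.
Apply vowel harmony: voltheokhewve → voltheekhewve.
Apply vowel deletion: voltheekhewve → volthekhewve.

volthekhewve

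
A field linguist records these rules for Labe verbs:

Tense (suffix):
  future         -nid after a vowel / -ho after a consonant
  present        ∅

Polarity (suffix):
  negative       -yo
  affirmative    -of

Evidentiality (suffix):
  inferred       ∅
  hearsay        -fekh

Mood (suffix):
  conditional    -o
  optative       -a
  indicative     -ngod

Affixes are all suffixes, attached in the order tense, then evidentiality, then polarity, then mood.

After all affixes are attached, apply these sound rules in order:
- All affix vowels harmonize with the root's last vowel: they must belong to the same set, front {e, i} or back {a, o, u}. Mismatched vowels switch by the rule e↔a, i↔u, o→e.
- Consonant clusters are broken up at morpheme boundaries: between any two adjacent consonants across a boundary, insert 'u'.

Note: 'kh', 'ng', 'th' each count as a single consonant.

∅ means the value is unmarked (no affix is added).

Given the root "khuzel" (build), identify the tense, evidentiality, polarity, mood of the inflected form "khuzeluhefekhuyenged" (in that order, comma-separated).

future, hearsay, negative, indicative

Segment: khuzel-ho-fekh-yo-ngod.
tense: -nid/ho → future.
evidentiality: -fekh → hearsay.
polarity: -yo → negative.
mood: -ngod → indicative.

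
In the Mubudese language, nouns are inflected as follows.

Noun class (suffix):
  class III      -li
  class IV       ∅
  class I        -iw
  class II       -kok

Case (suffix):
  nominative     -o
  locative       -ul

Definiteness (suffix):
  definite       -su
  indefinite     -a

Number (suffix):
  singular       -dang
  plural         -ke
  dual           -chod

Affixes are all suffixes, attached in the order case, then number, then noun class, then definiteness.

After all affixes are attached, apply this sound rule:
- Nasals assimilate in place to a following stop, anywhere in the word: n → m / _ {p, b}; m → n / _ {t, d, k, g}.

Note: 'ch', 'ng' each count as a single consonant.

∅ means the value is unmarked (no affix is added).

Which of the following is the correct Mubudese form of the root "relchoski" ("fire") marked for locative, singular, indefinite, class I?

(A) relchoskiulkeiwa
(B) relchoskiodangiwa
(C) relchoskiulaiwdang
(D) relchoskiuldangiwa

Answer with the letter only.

Attach case locative -ul → relchoskiul.
Attach number singular -dang → relchoskiuldang.
Attach noun class class I -iw → relchoskiuldangiw.
Attach definiteness indefinite -a → relchoskiuldangiwa.
Nasal assimilation: no change.
So the correct form is relchoskiuldangiwa, option (D).
(B) relchoskiodangiwa is wrong: it uses nominative instead of locative for case.
(A) relchoskiulkeiwa is wrong: it uses plural instead of singular for number.
(C) relchoskiulaiwdang is wrong: it has the affixes in the wrong order.

D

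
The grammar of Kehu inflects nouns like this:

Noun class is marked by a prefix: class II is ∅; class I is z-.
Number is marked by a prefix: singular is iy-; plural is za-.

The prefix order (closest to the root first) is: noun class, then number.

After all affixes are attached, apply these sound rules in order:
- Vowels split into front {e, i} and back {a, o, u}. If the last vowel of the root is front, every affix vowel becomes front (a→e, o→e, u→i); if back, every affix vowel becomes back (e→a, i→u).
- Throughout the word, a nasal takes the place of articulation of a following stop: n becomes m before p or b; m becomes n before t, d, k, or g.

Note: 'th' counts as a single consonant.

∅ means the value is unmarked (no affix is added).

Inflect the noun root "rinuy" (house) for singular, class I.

uyzrinuy

Attach noun class class I z- → zrinuy.
Attach number singular iy- → iyzrinuy.
Apply vowel harmony: iyzrinuy → uyzrinuy.
Nasal assimilation: no change.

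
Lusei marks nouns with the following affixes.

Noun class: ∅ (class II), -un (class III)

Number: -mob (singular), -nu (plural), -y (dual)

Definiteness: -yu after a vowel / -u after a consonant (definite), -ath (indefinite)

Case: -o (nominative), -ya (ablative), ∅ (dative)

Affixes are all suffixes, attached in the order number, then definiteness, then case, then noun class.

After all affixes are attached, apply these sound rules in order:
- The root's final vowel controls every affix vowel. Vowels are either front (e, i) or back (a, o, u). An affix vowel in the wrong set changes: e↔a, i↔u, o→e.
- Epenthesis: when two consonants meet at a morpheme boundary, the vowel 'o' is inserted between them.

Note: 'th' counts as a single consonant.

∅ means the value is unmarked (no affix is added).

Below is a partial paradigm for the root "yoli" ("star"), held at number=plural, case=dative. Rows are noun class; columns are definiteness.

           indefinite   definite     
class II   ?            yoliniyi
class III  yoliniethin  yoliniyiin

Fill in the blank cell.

Attach number plural -nu → yolinu.
Attach definiteness indefinite -ath → yolinuath.
case = dative: zero marking, form stays yolinuath.
noun class = class II: zero marking, form stays yolinuath.
Apply vowel harmony: yolinuath → yolinieth.
Epenthesis: no change.

yolinieth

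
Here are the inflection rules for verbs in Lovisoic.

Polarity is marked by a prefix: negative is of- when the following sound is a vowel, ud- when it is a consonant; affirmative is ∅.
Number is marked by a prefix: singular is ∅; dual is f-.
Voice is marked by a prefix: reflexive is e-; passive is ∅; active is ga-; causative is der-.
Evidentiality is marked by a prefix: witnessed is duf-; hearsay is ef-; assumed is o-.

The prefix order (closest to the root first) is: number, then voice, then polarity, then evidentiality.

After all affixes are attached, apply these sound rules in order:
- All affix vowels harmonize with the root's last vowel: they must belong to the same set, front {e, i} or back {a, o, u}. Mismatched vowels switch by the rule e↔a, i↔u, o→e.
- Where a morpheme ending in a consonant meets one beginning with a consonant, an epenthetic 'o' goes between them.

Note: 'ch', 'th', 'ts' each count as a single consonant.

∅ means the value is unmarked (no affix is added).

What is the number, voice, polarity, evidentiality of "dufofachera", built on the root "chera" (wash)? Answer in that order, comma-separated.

Segment: duf-of-e-chera.
number: ∅ → singular.
voice: e- → reflexive.
polarity: of/ud- → negative.
evidentiality: duf- → witnessed.

singular, reflexive, negative, witnessed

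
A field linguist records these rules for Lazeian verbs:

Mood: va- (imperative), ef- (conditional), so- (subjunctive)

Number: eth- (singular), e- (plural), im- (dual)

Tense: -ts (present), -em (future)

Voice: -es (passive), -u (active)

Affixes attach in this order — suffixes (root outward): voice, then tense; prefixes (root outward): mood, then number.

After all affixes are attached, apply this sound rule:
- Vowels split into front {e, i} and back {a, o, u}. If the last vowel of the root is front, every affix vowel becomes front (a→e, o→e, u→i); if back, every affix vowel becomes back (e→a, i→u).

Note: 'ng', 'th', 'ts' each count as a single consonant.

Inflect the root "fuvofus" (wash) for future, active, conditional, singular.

athaffuvofusuam

Attach mood conditional ef- → effuvofus.
Attach number singular eth- → etheffuvofus.
Attach voice active -u → etheffuvofusu.
Attach tense future -em → etheffuvofusuem.
Apply vowel harmony: etheffuvofusuem → athaffuvofusuam.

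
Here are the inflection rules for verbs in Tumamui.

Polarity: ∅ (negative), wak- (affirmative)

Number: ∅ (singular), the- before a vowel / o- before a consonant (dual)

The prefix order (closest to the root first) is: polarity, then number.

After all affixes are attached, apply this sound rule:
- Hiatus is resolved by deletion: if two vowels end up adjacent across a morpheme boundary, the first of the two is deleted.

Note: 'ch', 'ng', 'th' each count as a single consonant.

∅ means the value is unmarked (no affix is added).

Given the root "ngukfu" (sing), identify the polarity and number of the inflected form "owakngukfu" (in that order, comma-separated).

affirmative, dual

Segment: o-wak-ngukfu.
polarity: wak- → affirmative.
number: the/o- → dual.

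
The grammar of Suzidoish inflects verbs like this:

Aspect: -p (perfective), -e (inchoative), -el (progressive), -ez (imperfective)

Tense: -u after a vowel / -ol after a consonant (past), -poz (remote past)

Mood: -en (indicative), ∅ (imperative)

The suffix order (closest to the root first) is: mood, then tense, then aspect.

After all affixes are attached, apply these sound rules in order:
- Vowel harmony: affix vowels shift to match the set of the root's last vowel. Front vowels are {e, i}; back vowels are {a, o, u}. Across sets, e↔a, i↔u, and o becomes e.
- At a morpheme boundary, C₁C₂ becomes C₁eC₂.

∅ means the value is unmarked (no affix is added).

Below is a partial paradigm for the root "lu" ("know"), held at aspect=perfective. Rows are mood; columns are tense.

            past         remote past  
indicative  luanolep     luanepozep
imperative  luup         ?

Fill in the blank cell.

lupozep

mood = imperative: zero marking, form stays lu.
Attach tense remote past -poz → lupoz.
Attach aspect perfective -p → lupozp.
Vowel harmony: no change.
Apply epenthesis: lupozp → lupozep.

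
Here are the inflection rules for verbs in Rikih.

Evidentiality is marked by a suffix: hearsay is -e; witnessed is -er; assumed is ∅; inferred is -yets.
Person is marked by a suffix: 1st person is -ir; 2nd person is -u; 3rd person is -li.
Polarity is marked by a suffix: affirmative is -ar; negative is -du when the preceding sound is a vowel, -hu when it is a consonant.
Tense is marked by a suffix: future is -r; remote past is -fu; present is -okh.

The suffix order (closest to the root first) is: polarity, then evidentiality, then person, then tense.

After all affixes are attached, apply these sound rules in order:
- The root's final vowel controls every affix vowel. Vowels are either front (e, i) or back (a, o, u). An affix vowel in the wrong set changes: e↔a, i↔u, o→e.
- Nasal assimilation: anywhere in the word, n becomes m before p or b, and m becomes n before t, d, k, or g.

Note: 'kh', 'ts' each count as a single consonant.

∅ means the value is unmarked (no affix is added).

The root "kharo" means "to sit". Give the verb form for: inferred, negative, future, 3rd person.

Attach polarity negative -du (after vowel 'o') → kharodu.
Attach evidentiality inferred -yets → kharoduyets.
Attach person 3rd person -li → kharoduyetsli.
Attach tense future -r → kharoduyetslir.
Apply vowel harmony: kharoduyetslir → kharoduyatslur.
Nasal assimilation: no change.

kharoduyatslur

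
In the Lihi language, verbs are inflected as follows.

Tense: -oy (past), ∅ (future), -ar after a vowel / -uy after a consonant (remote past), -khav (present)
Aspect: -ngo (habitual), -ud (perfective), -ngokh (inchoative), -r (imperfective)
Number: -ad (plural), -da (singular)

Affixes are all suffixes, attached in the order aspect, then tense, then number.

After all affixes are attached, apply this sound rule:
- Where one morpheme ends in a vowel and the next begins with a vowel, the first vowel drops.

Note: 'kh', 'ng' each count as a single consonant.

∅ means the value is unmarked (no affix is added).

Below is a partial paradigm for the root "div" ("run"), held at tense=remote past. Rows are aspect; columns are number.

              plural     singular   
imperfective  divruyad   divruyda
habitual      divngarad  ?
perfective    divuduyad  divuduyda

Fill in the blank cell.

Attach aspect habitual -ngo → divngo.
Attach tense remote past -ar (after vowel 'o') → divngoar.
Attach number singular -da → divngoarda.
Apply vowel deletion: divngoarda → divngarda.

divngarda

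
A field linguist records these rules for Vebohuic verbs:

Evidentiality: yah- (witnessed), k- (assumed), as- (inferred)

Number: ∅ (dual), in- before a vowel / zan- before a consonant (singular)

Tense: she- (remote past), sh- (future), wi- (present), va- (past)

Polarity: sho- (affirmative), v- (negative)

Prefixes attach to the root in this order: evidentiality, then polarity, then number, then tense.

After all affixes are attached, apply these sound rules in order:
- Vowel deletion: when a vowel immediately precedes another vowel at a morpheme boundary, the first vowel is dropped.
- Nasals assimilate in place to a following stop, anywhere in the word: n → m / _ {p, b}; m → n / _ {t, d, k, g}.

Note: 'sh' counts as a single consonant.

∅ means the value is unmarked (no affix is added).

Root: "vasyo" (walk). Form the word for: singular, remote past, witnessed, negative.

Attach evidentiality witnessed yah- → yahvasyo.
Attach polarity negative v- → vyahvasyo.
Attach number singular zan- (before consonant 'v') → zanvyahvasyo.
Attach tense remote past she- → shezanvyahvasyo.
Vowel deletion: no change.
Nasal assimilation: no change.

shezanvyahvasyo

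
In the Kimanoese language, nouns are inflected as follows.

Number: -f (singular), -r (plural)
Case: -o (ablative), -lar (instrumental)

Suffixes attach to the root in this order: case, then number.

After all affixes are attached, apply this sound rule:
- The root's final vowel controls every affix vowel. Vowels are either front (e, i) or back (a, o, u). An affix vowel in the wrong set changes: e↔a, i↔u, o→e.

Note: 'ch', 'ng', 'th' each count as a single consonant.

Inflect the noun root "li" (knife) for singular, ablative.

lief

Attach case ablative -o → lio.
Attach number singular -f → liof.
Apply vowel harmony: liof → lief.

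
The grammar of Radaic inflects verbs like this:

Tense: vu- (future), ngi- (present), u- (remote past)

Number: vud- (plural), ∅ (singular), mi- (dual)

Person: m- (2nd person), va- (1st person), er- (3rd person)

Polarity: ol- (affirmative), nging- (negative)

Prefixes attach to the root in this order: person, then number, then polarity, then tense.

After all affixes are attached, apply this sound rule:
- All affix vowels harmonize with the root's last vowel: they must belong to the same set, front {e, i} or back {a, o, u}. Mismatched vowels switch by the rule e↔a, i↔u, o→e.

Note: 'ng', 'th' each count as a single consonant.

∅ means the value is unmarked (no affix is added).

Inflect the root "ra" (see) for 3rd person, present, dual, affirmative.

nguolmuarra

Attach person 3rd person er- → erra.
Attach number dual mi- → mierra.
Attach polarity affirmative ol- → olmierra.
Attach tense present ngi- → ngiolmierra.
Apply vowel harmony: ngiolmierra → nguolmuarra.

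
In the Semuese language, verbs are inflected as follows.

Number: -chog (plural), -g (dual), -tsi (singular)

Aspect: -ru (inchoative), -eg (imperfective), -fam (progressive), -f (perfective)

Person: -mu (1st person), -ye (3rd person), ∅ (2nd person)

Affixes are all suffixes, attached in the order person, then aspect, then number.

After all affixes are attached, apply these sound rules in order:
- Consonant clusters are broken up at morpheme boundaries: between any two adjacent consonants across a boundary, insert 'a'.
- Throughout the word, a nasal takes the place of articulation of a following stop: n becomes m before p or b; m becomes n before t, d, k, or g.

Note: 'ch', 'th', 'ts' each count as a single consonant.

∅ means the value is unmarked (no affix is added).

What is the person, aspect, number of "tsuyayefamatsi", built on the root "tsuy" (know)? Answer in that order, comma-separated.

Segment: tsuy-ye-fam-tsi.
person: -ye → 3rd person.
aspect: -fam → progressive.
number: -tsi → singular.

3rd person, progressive, singular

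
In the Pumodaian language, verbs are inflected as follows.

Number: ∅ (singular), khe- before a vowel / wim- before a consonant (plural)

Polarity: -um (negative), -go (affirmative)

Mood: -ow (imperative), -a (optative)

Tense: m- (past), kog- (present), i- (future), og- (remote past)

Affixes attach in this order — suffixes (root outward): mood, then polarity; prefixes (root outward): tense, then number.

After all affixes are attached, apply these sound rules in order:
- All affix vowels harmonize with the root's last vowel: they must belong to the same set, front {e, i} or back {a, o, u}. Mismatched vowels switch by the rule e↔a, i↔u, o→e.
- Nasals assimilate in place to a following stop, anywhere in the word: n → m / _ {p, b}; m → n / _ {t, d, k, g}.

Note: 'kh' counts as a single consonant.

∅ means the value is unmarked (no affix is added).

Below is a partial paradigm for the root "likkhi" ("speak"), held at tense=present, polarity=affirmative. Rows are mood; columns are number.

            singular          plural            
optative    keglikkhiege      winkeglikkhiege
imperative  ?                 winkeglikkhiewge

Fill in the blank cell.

keglikkhiewge

Attach tense present kog- → koglikkhi.
Attach mood imperative -ow → koglikkhiow.
Attach polarity affirmative -go → koglikkhiowgo.
number = singular: zero marking, form stays koglikkhiowgo.
Apply vowel harmony: koglikkhiowgo → keglikkhiewge.
Nasal assimilation: no change.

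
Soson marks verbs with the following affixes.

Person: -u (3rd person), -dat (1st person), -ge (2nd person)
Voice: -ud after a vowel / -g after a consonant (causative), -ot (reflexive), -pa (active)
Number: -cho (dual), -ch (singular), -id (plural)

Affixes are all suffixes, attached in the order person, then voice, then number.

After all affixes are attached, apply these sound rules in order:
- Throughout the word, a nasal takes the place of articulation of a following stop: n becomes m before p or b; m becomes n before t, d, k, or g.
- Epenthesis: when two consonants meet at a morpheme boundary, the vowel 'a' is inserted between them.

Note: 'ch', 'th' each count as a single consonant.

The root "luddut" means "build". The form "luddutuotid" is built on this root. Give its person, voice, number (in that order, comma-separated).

Segment: luddut-u-ot-id.
person: -u → 3rd person.
voice: -ot → reflexive.
number: -id → plural.

3rd person, reflexive, plural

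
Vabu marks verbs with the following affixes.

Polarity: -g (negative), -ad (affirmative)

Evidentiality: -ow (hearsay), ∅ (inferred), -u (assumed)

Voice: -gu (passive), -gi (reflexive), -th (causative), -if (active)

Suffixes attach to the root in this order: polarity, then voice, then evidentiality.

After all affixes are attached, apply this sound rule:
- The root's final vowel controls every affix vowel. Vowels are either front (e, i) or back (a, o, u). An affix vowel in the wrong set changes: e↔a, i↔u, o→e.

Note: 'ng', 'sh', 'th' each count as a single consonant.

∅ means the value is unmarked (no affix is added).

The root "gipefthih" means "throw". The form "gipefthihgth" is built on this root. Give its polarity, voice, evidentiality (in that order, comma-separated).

negative, causative, inferred

Segment: gipefthih-g-th.
polarity: -g → negative.
voice: -th → causative.
evidentiality: ∅ → inferred.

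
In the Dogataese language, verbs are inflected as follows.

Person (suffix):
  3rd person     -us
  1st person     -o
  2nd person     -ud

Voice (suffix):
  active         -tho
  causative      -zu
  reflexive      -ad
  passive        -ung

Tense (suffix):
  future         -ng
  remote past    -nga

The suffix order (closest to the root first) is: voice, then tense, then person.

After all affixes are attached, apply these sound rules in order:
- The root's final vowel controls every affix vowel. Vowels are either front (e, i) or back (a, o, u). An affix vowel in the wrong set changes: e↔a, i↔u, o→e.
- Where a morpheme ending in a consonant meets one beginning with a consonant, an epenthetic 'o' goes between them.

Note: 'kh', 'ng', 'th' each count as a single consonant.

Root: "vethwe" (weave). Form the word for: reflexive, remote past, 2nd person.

Attach voice reflexive -ad → vethwead.
Attach tense remote past -nga → vethweadnga.
Attach person 2nd person -ud → vethweadngaud.
Apply vowel harmony: vethweadngaud → vethweedngeid.
Apply epenthesis: vethweedngeid → vethweedongeid.

vethweedongeid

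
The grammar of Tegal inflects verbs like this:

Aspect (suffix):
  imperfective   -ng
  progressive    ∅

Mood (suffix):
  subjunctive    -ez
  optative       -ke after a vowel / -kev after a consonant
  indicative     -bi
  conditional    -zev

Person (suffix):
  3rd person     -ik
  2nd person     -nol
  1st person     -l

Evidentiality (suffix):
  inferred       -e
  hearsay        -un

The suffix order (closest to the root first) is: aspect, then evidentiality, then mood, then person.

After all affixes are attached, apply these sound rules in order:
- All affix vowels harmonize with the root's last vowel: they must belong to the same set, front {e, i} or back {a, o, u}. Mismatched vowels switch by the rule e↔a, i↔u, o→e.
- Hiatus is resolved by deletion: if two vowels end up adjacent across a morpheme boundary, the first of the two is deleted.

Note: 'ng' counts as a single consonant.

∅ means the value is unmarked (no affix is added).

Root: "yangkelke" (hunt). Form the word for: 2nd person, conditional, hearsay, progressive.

yangkelkinzevnel

aspect = progressive: zero marking, form stays yangkelke.
Attach evidentiality hearsay -un → yangkelkeun.
Attach mood conditional -zev → yangkelkeunzev.
Attach person 2nd person -nol → yangkelkeunzevnol.
Apply vowel harmony: yangkelkeunzevnol → yangkelkeinzevnel.
Apply vowel deletion: yangkelkeinzevnel → yangkelkinzevnel.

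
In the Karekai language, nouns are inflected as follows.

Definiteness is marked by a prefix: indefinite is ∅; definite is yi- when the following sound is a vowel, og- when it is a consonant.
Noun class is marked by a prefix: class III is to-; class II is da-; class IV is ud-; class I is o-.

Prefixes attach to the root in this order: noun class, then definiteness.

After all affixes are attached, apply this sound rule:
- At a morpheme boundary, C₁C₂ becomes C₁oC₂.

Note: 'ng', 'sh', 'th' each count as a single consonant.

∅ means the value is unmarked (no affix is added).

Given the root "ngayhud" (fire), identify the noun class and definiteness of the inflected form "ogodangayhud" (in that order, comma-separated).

class II, definite

Segment: og-da-ngayhud.
noun class: da- → class II.
definiteness: yi/og- → definite.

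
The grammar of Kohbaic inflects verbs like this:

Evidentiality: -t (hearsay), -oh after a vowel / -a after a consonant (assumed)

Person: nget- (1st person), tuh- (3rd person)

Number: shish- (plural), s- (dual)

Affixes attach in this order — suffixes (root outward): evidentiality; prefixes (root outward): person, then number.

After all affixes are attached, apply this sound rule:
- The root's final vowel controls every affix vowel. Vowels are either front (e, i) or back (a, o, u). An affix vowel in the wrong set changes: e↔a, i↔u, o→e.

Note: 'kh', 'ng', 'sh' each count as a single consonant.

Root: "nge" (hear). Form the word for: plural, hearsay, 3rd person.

shishtihnget

Attach evidentiality hearsay -t → nget.
Attach person 3rd person tuh- → tuhnget.
Attach number plural shish- → shishtuhnget.
Apply vowel harmony: shishtuhnget → shishtihnget.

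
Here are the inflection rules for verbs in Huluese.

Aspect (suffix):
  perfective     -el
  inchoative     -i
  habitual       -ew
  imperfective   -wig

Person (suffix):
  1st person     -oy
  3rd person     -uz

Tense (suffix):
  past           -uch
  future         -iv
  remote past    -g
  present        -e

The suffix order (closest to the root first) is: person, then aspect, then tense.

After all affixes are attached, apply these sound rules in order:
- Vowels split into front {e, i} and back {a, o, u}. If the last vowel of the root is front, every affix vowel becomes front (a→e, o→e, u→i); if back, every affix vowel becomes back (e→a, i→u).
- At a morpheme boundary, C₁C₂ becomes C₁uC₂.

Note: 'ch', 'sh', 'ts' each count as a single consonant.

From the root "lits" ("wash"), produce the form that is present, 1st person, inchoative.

Attach person 1st person -oy → litsoy.
Attach aspect inchoative -i → litsoyi.
Attach tense present -e → litsoyie.
Apply vowel harmony: litsoyie → litseyie.
Epenthesis: no change.

litseyie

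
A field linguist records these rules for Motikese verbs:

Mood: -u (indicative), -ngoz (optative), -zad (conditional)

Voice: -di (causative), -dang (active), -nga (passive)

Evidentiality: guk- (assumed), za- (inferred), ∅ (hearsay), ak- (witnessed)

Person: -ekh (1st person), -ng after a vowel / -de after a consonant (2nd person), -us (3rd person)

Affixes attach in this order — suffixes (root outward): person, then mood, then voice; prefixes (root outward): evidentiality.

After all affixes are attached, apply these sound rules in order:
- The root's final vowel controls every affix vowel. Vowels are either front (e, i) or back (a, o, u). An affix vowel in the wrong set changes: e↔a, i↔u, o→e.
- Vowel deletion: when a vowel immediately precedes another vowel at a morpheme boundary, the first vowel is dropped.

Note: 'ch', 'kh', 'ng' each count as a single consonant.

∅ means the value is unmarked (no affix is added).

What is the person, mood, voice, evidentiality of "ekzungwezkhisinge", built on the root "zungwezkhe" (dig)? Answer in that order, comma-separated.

Segment: ak-zungwezkhe-us-u-nga.
person: -us → 3rd person.
mood: -u → indicative.
voice: -nga → passive.
evidentiality: ak- → witnessed.

3rd person, indicative, passive, witnessed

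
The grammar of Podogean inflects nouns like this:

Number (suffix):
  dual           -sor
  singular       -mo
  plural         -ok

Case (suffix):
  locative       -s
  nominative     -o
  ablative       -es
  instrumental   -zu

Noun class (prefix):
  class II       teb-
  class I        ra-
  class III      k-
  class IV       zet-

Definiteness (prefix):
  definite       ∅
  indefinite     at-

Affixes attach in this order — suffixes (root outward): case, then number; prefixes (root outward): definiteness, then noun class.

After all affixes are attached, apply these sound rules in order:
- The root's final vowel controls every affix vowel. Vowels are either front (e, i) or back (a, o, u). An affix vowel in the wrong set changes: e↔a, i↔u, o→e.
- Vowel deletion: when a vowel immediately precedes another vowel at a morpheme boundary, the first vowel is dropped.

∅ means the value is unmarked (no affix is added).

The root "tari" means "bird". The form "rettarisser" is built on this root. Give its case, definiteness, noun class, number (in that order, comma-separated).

Segment: ra-at-tari-s-sor.
case: -s → locative.
definiteness: at- → indefinite.
noun class: ra- → class I.
number: -sor → dual.

locative, indefinite, class I, dual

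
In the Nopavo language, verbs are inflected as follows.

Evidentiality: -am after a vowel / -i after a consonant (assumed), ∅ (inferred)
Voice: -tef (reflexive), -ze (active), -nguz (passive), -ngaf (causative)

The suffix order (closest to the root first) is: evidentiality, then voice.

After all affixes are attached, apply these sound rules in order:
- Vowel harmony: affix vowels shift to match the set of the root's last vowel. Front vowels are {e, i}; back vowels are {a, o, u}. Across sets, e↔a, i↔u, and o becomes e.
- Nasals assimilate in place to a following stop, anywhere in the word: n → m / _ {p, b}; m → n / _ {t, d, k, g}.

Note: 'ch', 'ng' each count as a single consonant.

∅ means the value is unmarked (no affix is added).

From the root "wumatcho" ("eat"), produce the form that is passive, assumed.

wumatchoamnguz

Attach evidentiality assumed -am (after vowel 'o') → wumatchoam.
Attach voice passive -nguz → wumatchoamnguz.
Vowel harmony: no change.
Nasal assimilation: no change.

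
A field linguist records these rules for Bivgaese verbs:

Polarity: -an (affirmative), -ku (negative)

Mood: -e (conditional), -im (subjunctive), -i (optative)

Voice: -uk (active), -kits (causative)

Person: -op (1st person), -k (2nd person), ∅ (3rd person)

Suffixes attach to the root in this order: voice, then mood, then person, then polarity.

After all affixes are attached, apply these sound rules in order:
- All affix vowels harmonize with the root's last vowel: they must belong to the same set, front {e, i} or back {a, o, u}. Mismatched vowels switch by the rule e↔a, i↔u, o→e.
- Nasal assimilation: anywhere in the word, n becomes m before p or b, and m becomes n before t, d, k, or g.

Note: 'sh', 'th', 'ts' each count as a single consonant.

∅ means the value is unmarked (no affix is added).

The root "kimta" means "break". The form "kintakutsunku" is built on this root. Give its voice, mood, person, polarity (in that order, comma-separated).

causative, subjunctive, 3rd person, negative

Segment: kimta-kits-im-ku.
voice: -kits → causative.
mood: -im → subjunctive.
person: ∅ → 3rd person.
polarity: -ku → negative.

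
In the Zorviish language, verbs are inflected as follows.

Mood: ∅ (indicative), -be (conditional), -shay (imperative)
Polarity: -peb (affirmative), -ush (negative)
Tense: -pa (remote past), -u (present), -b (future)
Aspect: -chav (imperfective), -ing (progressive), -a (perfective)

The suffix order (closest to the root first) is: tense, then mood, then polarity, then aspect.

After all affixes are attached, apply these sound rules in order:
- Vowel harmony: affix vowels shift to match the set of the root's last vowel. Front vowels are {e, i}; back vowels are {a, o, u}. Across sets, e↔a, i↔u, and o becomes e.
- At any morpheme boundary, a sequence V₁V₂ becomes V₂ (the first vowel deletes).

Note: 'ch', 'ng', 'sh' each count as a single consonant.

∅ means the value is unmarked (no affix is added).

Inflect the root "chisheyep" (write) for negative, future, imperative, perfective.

Attach tense future -b → chisheyepb.
Attach mood imperative -shay → chisheyepbshay.
Attach polarity negative -ush → chisheyepbshayush.
Attach aspect perfective -a → chisheyepbshayusha.
Apply vowel harmony: chisheyepbshayusha → chisheyepbsheyishe.
Vowel deletion: no change.

chisheyepbsheyishe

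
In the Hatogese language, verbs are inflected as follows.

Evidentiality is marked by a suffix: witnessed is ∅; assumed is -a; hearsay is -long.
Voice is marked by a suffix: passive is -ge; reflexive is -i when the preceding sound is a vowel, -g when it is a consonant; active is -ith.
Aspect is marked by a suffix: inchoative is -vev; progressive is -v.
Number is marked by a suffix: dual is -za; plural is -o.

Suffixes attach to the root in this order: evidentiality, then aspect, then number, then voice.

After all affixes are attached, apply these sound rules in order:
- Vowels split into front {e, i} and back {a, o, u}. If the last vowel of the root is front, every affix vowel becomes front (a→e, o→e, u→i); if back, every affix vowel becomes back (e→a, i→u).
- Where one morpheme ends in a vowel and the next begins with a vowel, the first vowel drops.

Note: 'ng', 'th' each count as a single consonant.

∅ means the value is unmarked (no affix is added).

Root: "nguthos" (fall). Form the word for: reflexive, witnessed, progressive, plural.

evidentiality = witnessed: zero marking, form stays nguthos.
Attach aspect progressive -v → nguthosv.
Attach number plural -o → nguthosvo.
Attach voice reflexive -i (after vowel 'o') → nguthosvoi.
Apply vowel harmony: nguthosvoi → nguthosvou.
Apply vowel deletion: nguthosvou → nguthosvu.

nguthosvu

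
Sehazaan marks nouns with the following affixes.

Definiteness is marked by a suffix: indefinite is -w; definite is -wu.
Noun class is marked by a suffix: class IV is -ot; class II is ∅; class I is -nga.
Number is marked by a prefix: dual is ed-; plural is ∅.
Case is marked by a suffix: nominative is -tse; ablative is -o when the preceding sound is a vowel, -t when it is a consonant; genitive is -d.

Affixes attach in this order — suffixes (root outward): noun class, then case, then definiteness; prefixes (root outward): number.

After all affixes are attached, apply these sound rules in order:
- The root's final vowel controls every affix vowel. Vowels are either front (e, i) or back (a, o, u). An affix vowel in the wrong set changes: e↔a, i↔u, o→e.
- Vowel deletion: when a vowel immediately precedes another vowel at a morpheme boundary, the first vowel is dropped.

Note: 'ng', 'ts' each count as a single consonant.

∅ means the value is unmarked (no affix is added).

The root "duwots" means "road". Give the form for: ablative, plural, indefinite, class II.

noun class = class II: zero marking, form stays duwots.
Attach case ablative -t (after consonant 'ts') → duwotst.
number = plural: zero marking, form stays duwotst.
Attach definiteness indefinite -w → duwotstw.
Vowel harmony: no change.
Vowel deletion: no change.

duwotstw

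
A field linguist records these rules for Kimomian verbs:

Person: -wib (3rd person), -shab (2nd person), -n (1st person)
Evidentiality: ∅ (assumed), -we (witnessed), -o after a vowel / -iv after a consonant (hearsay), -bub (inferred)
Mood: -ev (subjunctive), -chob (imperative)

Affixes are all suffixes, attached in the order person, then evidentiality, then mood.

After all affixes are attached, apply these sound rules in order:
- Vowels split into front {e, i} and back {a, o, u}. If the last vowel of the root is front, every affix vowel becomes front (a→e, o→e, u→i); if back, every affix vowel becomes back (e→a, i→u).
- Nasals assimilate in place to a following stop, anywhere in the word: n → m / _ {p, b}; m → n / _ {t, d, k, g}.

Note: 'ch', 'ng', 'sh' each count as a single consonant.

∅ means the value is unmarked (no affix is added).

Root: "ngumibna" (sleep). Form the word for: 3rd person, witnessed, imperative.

ngumibnawubwachob

Attach person 3rd person -wib → ngumibnawib.
Attach evidentiality witnessed -we → ngumibnawibwe.
Attach mood imperative -chob → ngumibnawibwechob.
Apply vowel harmony: ngumibnawibwechob → ngumibnawubwachob.
Nasal assimilation: no change.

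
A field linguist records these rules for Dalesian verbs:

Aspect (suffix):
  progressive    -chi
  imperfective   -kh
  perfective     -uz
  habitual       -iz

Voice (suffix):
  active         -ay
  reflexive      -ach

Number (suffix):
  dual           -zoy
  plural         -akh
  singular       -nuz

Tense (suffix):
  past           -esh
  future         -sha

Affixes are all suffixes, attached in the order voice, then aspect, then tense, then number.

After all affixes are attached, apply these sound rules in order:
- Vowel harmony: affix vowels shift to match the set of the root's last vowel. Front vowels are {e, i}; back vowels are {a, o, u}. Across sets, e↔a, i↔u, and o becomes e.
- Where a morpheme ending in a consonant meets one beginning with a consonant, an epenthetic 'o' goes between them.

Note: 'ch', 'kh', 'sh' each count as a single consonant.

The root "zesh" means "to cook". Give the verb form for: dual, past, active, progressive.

Attach voice active -ay → zeshay.
Attach aspect progressive -chi → zeshaychi.
Attach tense past -esh → zeshaychiesh.
Attach number dual -zoy → zeshaychieshzoy.
Apply vowel harmony: zeshaychieshzoy → zesheychieshzey.
Apply epenthesis: zesheychieshzey → zesheyochieshozey.

zesheyochieshozey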